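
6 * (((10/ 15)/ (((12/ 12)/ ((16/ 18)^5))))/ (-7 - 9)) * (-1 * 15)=40960/ 19683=2.08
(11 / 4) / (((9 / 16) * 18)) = 22 / 81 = 0.27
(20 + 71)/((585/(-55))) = -77/9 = -8.56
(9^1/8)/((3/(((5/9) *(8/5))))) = 0.33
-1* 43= -43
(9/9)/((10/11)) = 11/10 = 1.10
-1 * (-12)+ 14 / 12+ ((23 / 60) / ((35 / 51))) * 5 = 6703 / 420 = 15.96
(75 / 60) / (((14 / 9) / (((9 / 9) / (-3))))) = -15 / 56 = -0.27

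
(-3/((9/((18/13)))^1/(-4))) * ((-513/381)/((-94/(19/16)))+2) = 1155795/310388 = 3.72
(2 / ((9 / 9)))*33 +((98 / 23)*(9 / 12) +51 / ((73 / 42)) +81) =602889 / 3358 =179.54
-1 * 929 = -929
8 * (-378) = -3024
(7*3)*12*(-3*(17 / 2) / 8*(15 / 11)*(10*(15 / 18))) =-401625 / 44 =-9127.84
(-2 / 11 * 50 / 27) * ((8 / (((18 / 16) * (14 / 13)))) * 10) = -416000 / 18711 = -22.23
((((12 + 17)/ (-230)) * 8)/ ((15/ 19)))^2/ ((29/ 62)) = 10385248/ 2975625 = 3.49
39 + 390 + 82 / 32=6905 / 16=431.56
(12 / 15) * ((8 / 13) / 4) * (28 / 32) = 7 / 65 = 0.11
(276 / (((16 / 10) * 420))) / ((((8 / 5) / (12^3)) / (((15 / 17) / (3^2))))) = 5175 / 119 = 43.49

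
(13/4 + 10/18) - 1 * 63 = -2131/36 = -59.19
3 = 3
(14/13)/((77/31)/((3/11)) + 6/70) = 22785/194506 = 0.12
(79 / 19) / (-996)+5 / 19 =4901 / 18924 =0.26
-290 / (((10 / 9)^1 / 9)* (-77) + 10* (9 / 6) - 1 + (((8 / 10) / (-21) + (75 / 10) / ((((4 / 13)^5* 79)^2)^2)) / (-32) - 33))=2253404860996413602503065600 / 1029680104596159888235452589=2.19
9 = 9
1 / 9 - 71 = -70.89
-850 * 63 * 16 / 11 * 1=-856800 / 11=-77890.91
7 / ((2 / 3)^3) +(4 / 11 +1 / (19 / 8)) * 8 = 49997 / 1672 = 29.90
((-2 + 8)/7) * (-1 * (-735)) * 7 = 4410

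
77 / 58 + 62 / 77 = 2.13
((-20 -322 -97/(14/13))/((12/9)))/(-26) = 18147/1456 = 12.46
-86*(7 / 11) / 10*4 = -1204 / 55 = -21.89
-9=-9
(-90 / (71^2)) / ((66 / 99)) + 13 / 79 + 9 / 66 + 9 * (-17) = -1338070661 / 8761258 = -152.73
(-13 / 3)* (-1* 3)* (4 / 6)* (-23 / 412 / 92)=-13 / 2472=-0.01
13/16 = 0.81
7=7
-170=-170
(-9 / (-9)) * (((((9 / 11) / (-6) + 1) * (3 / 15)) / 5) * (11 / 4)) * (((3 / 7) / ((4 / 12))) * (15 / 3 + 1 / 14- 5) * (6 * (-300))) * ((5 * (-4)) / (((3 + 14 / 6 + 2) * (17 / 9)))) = 207765 / 9163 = 22.67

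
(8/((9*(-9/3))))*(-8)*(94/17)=13.11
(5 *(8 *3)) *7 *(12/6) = 1680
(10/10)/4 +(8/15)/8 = 19/60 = 0.32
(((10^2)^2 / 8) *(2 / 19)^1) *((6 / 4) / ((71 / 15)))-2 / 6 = 41.36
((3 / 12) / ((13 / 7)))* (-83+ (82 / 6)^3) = 116690 / 351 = 332.45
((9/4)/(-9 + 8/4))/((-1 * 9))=1/28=0.04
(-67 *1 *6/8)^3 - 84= -8125977/64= -126968.39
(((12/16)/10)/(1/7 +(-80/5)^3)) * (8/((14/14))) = -7/47785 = -0.00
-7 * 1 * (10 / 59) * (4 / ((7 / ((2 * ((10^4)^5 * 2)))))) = -16000000000000000000000 / 59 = -271186440677966101694.92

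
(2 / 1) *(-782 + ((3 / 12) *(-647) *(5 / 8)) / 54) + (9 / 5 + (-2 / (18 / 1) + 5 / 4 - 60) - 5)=-7040759 / 4320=-1629.81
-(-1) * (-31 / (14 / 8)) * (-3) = 372 / 7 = 53.14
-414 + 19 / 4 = -1637 / 4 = -409.25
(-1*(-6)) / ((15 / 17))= 34 / 5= 6.80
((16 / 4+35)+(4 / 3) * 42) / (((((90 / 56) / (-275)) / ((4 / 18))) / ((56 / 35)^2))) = -749056 / 81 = -9247.60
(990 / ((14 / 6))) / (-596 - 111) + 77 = 378103 / 4949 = 76.40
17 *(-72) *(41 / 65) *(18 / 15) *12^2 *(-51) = 2211307776 / 325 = 6804023.93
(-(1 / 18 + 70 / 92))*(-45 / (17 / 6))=5070 / 391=12.97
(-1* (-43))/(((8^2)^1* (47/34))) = 731/1504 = 0.49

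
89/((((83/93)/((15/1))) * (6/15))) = 620775/166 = 3739.61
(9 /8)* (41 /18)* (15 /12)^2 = 1025 /256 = 4.00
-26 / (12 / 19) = -247 / 6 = -41.17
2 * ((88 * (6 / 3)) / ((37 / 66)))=23232 / 37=627.89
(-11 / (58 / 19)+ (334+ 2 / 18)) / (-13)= -172525 / 6786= -25.42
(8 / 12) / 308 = 1 / 462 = 0.00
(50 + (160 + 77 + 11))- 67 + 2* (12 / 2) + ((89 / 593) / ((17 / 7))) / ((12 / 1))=29396819 / 120972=243.01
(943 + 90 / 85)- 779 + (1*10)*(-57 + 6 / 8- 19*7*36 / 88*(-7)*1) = 1275787 / 374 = 3411.20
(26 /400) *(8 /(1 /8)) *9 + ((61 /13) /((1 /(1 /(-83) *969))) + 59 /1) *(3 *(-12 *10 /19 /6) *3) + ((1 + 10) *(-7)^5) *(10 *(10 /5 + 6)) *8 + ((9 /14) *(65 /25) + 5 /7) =-848996597460561 /7175350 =-118321280.14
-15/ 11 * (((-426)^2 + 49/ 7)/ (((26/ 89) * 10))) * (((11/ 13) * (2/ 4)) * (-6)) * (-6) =-436103649/ 338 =-1290247.48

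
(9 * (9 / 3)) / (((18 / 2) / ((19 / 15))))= 19 / 5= 3.80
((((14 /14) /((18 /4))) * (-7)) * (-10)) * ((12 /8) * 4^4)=17920 /3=5973.33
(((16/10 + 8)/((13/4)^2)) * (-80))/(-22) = 6144/1859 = 3.31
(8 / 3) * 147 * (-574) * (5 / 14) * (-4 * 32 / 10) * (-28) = -28801024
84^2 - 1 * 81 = 6975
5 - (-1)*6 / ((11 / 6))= 91 / 11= 8.27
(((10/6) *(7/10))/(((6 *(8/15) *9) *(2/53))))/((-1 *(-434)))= 265/107136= 0.00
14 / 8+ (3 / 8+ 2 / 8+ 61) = 507 / 8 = 63.38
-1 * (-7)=7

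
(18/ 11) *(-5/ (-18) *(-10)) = -50/ 11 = -4.55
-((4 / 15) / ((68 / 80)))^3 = -4096 / 132651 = -0.03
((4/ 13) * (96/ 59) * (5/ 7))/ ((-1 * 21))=-640/ 37583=-0.02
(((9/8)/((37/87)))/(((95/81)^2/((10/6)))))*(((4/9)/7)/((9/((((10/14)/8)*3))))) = 63423/10471888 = 0.01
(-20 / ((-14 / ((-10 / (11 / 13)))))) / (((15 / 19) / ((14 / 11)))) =-9880 / 363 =-27.22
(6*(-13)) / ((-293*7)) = 78 / 2051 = 0.04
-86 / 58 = -43 / 29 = -1.48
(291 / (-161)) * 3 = -873 / 161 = -5.42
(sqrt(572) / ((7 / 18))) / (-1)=-36*sqrt(143) / 7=-61.50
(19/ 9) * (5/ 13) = 95/ 117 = 0.81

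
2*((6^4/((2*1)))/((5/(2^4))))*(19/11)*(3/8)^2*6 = 332424/55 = 6044.07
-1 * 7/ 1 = -7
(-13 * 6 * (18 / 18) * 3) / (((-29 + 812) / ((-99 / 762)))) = 143 / 3683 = 0.04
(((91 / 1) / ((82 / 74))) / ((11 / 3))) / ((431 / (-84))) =-848484 / 194381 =-4.37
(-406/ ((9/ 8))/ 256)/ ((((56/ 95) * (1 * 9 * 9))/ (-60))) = 13775/ 7776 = 1.77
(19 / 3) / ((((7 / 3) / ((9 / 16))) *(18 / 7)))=19 / 32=0.59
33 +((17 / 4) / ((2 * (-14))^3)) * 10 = 1448747 / 43904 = 33.00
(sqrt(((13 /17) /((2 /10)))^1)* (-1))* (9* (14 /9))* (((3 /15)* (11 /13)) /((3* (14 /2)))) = -22* sqrt(1105) /3315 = -0.22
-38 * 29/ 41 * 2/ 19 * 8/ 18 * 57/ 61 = -8816/ 7503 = -1.17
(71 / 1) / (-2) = -71 / 2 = -35.50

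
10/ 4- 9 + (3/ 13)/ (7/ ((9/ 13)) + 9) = -14507/ 2236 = -6.49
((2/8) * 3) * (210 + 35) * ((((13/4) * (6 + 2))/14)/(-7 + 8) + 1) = 525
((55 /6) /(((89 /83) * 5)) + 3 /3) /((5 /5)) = 1447 /534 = 2.71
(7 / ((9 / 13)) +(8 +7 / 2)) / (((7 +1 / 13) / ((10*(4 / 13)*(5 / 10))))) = 1945 / 414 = 4.70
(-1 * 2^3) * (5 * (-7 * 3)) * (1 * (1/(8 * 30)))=7/2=3.50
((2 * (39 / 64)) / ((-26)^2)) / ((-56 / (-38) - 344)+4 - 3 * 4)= -19 / 3694080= -0.00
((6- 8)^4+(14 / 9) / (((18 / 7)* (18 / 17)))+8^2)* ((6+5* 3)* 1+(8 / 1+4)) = 1292203 / 486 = 2658.85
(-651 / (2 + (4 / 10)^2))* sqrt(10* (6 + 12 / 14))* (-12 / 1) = 6200* sqrt(210) / 3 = 29948.85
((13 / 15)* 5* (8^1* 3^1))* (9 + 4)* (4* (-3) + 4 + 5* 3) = 9464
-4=-4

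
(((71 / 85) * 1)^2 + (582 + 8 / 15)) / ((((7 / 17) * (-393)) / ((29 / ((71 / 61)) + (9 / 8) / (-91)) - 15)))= -6470859421309 / 181296952200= -35.69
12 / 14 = 6 / 7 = 0.86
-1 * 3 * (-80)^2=-19200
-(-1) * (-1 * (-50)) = 50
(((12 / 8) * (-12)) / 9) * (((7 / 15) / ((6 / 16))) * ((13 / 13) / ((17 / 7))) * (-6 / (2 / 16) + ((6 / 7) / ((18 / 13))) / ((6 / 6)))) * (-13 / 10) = -144872 / 2295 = -63.13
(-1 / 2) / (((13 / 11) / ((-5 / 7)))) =55 / 182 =0.30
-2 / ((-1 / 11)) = 22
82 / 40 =41 / 20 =2.05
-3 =-3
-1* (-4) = 4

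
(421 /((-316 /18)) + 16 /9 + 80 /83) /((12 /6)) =-2506799 /236052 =-10.62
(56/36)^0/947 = 1/947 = 0.00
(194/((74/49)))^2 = 22591009/1369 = 16501.83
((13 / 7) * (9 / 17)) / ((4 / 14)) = 117 / 34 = 3.44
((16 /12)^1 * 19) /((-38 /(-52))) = 34.67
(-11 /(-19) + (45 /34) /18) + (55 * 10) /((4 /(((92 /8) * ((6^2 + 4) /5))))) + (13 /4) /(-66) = 1078742239 /85272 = 12650.60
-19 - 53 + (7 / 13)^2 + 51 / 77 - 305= -4893509 / 13013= -376.05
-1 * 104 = -104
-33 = -33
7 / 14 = 1 / 2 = 0.50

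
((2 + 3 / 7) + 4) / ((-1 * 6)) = -15 / 14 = -1.07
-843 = -843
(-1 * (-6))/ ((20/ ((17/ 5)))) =51/ 50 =1.02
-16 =-16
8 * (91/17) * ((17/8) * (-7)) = -637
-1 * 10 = -10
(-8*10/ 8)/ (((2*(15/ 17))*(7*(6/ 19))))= -323/ 126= -2.56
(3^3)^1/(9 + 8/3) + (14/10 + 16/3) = 9.05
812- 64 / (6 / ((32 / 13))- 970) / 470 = 2954084932 / 3638035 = 812.00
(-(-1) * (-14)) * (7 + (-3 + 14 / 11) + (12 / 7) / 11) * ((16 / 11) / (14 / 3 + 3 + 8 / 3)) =-3648 / 341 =-10.70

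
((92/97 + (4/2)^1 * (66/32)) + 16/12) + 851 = 1996043/2328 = 857.41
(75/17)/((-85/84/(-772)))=972720/289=3365.81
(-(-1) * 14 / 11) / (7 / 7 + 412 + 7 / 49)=49 / 15906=0.00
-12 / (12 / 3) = -3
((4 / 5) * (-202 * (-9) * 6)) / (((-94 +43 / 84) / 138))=-505782144 / 39265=-12881.25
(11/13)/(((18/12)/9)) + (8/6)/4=211/39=5.41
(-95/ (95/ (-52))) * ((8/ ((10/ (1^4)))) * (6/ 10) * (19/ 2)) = 5928/ 25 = 237.12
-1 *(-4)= 4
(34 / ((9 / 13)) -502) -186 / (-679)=-2765930 / 6111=-452.61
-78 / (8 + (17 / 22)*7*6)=-858 / 445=-1.93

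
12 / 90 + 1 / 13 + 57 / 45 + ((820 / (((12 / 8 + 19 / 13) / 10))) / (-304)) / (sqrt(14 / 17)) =96 / 65 -13325 * sqrt(238) / 20482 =-8.56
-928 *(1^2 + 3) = -3712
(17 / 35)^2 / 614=289 / 752150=0.00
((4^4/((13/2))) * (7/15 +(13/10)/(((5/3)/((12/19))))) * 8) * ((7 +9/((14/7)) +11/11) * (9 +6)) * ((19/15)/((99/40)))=111984640/3861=29004.05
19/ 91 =0.21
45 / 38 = 1.18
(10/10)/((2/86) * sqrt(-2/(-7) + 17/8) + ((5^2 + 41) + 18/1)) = 2899232/243535443-86 * sqrt(210)/243535443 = 0.01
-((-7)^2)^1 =-49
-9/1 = -9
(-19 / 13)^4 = 130321 / 28561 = 4.56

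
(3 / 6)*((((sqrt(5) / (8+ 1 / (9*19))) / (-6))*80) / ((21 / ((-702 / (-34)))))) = -1.83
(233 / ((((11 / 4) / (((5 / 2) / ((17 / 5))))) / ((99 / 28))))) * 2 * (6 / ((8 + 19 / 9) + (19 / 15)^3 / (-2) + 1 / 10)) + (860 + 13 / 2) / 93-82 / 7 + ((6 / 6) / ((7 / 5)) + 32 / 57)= 1245693805933 / 4350268006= 286.35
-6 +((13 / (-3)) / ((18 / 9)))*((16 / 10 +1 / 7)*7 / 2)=-1153 / 60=-19.22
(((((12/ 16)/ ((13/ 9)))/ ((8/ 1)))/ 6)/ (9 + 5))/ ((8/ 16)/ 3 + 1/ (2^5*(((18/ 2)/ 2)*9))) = 729/ 157976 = 0.00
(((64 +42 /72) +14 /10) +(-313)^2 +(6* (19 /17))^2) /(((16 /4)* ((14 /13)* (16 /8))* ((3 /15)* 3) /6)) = 3158454689 /27744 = 113842.80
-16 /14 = -8 /7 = -1.14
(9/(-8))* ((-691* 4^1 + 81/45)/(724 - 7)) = 41433/9560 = 4.33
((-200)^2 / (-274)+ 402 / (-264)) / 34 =-889179 / 204952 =-4.34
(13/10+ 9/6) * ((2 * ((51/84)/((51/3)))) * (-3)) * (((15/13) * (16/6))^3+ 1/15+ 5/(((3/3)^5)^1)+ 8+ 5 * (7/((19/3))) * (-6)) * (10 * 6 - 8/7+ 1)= -2371530782/7305025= -324.64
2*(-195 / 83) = -390 / 83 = -4.70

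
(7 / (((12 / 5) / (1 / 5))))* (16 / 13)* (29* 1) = 812 / 39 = 20.82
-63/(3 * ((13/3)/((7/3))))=-147/13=-11.31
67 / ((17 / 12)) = 804 / 17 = 47.29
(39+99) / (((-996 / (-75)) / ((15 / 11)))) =14.17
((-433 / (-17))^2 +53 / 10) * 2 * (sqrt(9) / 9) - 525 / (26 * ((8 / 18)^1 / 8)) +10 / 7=9730754 / 131495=74.00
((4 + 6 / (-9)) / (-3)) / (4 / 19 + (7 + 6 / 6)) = -0.14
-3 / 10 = -0.30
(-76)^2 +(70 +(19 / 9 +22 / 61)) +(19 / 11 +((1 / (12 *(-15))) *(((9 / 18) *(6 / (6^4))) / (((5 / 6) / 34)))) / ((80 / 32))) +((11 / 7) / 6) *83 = 2234019506651 / 380457000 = 5871.94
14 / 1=14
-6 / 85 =-0.07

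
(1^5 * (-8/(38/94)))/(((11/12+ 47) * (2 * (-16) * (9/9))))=141/10925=0.01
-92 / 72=-23 / 18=-1.28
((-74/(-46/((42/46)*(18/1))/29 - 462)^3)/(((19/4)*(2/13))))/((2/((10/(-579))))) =-0.00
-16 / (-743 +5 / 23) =92 / 4271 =0.02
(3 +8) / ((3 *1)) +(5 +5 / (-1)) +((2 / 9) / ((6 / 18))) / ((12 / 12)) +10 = 43 / 3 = 14.33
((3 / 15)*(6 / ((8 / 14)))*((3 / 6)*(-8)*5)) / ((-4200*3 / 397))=397 / 300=1.32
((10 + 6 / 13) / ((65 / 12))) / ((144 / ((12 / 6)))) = 68 / 2535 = 0.03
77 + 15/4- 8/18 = 80.31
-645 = -645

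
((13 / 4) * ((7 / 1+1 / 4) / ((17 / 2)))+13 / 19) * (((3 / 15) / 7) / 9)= 2977 / 271320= 0.01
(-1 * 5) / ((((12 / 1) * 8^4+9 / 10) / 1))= -50 / 491529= -0.00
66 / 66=1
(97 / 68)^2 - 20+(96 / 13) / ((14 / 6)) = -6227749 / 420784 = -14.80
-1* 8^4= -4096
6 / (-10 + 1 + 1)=-3 / 4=-0.75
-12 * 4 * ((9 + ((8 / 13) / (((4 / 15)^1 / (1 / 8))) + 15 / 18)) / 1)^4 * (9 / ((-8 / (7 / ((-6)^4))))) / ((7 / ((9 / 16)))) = 6216250684081 / 25268944896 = 246.00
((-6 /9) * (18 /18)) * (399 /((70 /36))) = -684 /5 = -136.80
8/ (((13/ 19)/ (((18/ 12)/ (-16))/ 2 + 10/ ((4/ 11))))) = 33383/ 104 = 320.99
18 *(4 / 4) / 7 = 18 / 7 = 2.57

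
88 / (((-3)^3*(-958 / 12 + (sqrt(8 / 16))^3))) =176*sqrt(2) / 1376619 + 168608 / 4129857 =0.04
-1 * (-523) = 523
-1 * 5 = -5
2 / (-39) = -2 / 39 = -0.05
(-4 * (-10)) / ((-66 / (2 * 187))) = -680 / 3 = -226.67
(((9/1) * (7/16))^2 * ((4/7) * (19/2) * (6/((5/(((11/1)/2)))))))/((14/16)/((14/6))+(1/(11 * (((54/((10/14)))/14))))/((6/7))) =316758519/225040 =1407.57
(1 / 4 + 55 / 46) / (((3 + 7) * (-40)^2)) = 133 / 1472000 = 0.00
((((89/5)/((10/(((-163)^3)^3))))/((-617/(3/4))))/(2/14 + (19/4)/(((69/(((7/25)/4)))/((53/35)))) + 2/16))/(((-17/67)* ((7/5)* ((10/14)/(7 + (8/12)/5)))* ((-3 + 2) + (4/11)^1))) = 78669936247514914156581526074/2787965711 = 28217684291137579975.99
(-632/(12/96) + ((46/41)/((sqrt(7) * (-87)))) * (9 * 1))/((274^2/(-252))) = 1242 * sqrt(7)/22316341 + 318528/18769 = 16.97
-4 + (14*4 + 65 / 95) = 1001 / 19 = 52.68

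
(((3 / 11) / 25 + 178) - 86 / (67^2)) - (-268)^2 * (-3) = 215649.99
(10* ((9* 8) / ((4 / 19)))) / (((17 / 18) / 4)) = 246240 / 17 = 14484.71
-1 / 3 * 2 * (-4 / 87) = 8 / 261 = 0.03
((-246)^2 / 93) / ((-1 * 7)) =-20172 / 217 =-92.96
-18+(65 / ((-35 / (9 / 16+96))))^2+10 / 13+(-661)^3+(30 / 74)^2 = -64467211747078947 / 223245568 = -288772638.69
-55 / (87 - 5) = -0.67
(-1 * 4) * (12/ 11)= -48/ 11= -4.36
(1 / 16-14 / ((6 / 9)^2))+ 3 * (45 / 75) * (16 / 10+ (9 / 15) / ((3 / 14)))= -9407 / 400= -23.52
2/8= 1/4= 0.25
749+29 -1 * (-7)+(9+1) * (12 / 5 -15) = 659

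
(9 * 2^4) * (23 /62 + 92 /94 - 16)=-2109.64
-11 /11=-1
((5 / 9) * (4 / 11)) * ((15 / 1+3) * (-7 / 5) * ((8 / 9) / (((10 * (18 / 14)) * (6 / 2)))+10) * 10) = -1363936 / 2673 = -510.26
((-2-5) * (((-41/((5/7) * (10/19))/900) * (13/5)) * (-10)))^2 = 246237265729/506250000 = 486.39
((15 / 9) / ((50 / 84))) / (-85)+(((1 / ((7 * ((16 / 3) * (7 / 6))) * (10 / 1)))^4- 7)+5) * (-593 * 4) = 4760744373790524159 / 1003536558080000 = 4743.97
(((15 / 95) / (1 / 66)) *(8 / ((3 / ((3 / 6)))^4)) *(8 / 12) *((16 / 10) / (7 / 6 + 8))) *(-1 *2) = -64 / 4275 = -0.01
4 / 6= 2 / 3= 0.67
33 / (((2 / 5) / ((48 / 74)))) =53.51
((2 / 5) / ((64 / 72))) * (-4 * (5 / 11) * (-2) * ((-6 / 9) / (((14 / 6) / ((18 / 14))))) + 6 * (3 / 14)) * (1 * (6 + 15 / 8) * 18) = -19683 / 6160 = -3.20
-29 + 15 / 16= -449 / 16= -28.06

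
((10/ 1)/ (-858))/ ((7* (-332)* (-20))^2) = -1/ 185361496320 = -0.00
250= 250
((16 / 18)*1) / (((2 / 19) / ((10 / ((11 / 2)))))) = 1520 / 99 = 15.35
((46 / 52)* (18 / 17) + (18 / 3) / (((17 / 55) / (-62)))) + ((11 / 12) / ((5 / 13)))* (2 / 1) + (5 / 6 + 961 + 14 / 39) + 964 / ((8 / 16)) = 5610194 / 3315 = 1692.37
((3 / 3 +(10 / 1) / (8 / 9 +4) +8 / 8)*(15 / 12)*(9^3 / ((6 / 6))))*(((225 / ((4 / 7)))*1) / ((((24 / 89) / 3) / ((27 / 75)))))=5813369.86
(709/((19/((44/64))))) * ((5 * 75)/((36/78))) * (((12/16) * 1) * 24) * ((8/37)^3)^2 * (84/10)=15697627545600/48748801771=322.01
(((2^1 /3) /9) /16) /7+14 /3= 7057 /1512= 4.67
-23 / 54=-0.43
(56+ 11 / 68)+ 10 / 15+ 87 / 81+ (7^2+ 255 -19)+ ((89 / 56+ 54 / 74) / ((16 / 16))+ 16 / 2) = 335930621 / 951048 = 353.22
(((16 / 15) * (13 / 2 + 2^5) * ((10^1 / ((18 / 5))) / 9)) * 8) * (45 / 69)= 123200 / 1863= 66.13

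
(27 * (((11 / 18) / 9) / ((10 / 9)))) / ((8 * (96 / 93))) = 1023 / 5120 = 0.20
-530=-530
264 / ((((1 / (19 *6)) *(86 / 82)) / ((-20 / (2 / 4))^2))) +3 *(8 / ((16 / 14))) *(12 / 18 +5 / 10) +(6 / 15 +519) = 19743209877 / 430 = 45914441.57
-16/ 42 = -8/ 21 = -0.38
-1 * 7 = -7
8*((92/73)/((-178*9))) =-368/58473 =-0.01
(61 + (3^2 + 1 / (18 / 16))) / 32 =319 / 144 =2.22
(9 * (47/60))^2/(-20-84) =-19881/41600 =-0.48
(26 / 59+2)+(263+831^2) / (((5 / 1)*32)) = 5097707 / 1180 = 4320.09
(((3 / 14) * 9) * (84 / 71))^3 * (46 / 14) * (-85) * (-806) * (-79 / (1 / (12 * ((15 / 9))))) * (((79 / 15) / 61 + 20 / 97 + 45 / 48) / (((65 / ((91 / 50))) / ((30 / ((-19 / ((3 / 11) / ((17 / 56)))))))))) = 456783942234675890016 / 2213058559415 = 206403911.14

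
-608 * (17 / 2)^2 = -43928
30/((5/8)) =48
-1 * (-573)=573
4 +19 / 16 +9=227 / 16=14.19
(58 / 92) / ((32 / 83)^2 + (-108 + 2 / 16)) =-799124 / 136551345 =-0.01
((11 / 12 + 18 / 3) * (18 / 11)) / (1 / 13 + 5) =1079 / 484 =2.23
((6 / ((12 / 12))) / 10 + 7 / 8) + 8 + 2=459 / 40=11.48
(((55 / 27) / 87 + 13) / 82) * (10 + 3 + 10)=351808 / 96309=3.65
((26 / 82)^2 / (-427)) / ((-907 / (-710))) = -119990 / 651032809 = -0.00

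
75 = 75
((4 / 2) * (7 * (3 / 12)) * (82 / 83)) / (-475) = -287 / 39425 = -0.01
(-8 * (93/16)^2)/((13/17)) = -353.44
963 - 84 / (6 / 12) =795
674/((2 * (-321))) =-337/321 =-1.05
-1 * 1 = -1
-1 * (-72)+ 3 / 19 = 72.16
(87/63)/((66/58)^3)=707281/754677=0.94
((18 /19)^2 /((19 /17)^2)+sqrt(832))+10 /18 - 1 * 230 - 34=-308148367 /1172889+8 * sqrt(13)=-233.88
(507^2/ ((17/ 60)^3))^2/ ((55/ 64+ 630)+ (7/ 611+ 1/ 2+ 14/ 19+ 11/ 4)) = 50898104733633682636800000/ 253006787961323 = 201172882133.95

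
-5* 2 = -10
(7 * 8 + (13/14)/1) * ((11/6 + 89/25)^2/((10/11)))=5737834927/3150000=1821.53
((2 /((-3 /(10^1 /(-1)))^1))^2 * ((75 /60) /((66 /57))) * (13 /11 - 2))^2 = 22562500 /14641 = 1541.05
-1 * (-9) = 9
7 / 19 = 0.37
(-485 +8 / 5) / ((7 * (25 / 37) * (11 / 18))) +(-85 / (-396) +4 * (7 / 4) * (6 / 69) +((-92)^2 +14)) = 66239132809 / 7969500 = 8311.58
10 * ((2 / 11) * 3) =60 / 11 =5.45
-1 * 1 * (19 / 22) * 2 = -19 / 11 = -1.73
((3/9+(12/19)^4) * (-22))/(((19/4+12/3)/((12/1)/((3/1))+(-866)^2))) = -2541247259584/2736741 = -928566.96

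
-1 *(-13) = 13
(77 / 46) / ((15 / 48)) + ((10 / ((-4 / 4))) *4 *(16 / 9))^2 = 5062.15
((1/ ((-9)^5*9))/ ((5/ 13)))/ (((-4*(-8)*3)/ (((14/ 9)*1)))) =-91/ 1147912560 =-0.00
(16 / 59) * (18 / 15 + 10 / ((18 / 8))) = 4064 / 2655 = 1.53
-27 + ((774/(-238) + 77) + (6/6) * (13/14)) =1621/34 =47.68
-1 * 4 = -4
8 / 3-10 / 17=106 / 51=2.08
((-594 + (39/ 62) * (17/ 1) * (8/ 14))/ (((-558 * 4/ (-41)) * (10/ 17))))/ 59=-7409807/ 23813580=-0.31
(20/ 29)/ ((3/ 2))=40/ 87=0.46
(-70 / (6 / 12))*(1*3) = -420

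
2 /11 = 0.18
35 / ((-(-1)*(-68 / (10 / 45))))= -35 / 306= -0.11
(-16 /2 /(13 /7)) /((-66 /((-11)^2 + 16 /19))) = 64820 /8151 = 7.95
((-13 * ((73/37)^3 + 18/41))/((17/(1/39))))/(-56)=16861451/5931263688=0.00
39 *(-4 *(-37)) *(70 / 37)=10920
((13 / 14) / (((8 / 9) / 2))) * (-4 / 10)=-117 / 140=-0.84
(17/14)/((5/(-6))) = -51/35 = -1.46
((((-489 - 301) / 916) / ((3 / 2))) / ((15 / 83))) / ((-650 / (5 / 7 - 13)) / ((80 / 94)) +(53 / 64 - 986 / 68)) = -18044864 / 275050755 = -0.07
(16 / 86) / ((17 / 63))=504 / 731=0.69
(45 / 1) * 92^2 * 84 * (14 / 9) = 49768320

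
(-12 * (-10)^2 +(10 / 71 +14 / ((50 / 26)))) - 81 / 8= -17078399 / 14200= -1202.70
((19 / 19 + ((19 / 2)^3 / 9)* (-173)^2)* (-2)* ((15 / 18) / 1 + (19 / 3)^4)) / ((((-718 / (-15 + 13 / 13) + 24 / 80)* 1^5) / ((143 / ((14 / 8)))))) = -243797268617045 / 16767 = -14540303490.01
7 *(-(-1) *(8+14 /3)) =88.67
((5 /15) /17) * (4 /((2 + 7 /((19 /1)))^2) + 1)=0.03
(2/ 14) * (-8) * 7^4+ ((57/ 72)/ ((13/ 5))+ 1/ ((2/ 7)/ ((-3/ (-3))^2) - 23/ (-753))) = -1425362459/ 520104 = -2740.53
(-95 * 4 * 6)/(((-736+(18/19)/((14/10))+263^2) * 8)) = -12635/3033893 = -0.00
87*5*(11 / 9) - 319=638 / 3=212.67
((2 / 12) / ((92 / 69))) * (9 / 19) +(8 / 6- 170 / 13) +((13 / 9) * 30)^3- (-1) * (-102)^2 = 91762.69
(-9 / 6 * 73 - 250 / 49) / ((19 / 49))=-11231 / 38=-295.55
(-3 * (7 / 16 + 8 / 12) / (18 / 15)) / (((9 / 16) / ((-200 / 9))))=26500 / 243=109.05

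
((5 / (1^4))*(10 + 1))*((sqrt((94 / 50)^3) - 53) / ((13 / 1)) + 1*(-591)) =-425480 / 13 + 517*sqrt(47) / 325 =-32718.33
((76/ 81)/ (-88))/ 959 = -19/ 1708938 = -0.00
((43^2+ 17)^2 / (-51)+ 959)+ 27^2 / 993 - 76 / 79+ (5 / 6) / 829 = -148840398531431 / 2211107142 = -67314.87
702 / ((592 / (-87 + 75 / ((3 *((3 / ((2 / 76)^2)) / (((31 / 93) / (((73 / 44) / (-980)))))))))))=-815252061 / 7800488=-104.51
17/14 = 1.21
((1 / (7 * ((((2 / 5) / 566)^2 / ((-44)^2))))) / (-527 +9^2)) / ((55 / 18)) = -634304880 / 1561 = -406345.21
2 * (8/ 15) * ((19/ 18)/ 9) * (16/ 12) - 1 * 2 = -6682/ 3645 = -1.83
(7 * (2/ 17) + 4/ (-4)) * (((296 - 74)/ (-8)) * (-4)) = -333/ 17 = -19.59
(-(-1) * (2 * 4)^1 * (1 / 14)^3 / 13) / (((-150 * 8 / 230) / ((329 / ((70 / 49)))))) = -1081 / 109200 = -0.01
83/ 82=1.01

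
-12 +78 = 66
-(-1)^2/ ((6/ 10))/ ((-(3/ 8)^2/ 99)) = 3520/ 3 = 1173.33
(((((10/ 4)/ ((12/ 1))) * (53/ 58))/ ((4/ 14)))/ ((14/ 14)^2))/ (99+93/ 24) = 1855/ 286404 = 0.01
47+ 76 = 123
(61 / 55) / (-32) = -61 / 1760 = -0.03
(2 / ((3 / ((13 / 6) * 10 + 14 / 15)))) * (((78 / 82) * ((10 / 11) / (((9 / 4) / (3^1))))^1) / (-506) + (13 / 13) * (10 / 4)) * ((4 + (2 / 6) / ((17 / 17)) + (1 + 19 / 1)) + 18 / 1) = 1593.10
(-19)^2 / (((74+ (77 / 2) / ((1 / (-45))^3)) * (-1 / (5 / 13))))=3610 / 91214201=0.00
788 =788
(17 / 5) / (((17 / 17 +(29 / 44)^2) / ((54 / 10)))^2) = 48.19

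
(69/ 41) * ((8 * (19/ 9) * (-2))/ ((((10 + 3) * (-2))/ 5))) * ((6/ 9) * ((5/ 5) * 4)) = 139840/ 4797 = 29.15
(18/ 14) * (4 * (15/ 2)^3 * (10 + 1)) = 334125/ 14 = 23866.07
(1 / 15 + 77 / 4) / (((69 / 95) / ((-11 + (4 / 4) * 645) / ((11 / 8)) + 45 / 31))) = 3473306267 / 282348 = 12301.51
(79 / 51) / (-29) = -79 / 1479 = -0.05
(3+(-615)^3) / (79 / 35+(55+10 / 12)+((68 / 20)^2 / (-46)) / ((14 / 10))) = -112349843676 / 27971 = -4016654.52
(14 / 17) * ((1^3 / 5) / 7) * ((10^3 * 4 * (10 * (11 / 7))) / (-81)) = -18.26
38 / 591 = 0.06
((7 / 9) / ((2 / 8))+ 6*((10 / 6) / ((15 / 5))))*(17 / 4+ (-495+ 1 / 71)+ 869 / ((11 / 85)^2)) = 1552148063 / 4686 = 331230.91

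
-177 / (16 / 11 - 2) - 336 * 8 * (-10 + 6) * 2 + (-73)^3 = -734377 / 2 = -367188.50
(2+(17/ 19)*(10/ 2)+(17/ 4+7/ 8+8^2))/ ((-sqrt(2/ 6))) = -11491*sqrt(3)/ 152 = -130.94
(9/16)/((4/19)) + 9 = 747/64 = 11.67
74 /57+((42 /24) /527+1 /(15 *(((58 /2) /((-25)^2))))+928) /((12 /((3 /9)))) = 3401511991 /125442864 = 27.12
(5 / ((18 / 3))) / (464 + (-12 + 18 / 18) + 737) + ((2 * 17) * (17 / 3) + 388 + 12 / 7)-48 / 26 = 10777061 / 18564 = 580.54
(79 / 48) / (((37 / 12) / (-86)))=-3397 / 74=-45.91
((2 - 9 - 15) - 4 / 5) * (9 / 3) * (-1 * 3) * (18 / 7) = 18468 / 35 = 527.66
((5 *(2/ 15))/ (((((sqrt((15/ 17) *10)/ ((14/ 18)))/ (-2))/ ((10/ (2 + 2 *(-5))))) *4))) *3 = 7 *sqrt(102)/ 216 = 0.33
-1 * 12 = -12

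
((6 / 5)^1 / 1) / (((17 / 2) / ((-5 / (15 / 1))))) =-4 / 85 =-0.05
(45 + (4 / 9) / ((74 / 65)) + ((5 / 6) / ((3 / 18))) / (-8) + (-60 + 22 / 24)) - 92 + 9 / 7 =-1958641 / 18648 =-105.03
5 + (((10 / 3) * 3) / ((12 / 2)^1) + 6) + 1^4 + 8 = 65 / 3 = 21.67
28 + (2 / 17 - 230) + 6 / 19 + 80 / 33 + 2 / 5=-10591972 / 53295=-198.74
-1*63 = -63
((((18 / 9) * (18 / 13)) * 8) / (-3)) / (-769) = 96 / 9997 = 0.01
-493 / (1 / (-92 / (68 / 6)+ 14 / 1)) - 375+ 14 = -3261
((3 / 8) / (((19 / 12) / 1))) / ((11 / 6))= 27 / 209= 0.13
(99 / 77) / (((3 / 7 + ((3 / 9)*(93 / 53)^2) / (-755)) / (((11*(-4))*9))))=-57261465 / 48047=-1191.78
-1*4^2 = -16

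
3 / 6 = 1 / 2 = 0.50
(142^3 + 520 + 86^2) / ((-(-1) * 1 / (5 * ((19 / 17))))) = 272764380 / 17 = 16044963.53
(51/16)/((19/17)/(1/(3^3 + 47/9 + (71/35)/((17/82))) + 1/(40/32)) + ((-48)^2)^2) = 803333589/1337860381822144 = 0.00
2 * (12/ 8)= 3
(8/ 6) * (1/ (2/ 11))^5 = 161051/ 24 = 6710.46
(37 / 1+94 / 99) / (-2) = -3757 / 198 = -18.97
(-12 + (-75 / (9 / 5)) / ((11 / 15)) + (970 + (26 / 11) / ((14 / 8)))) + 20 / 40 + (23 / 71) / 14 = 4937005 / 5467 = 903.06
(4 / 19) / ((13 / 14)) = 56 / 247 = 0.23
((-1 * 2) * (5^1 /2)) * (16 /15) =-5.33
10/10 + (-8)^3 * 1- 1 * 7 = -518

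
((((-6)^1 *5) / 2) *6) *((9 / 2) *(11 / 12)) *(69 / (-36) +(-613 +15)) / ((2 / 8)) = 3563505 / 4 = 890876.25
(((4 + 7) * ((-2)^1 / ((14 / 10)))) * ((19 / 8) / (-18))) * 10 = 5225 / 252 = 20.73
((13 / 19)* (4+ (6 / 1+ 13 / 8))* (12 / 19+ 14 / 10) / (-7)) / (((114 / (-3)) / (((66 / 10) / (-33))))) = -233337 / 19205200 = -0.01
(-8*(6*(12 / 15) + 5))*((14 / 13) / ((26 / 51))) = -139944 / 845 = -165.61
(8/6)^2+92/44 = 383/99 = 3.87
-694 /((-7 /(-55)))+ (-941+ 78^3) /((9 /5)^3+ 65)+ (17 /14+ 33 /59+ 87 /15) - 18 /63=11343359774 /9141755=1240.83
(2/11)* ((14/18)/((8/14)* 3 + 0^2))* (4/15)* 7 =686/4455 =0.15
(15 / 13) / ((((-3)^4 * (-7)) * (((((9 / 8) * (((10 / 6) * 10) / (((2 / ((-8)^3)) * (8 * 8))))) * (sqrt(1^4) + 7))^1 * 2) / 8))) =1 / 73710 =0.00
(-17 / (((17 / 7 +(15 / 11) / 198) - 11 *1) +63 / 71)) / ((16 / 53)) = 162550311 / 22160872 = 7.34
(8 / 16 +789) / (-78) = -1579 / 156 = -10.12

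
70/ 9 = 7.78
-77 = -77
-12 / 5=-2.40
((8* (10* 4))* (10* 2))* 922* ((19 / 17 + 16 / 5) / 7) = 3639653.11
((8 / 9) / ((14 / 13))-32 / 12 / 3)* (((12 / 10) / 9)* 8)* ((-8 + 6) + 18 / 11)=256 / 10395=0.02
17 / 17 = 1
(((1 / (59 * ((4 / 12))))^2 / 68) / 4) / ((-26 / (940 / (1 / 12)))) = -6345 / 1538602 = -0.00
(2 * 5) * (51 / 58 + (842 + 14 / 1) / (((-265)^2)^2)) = 251509131523 / 28602993625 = 8.79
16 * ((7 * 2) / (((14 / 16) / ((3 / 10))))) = 384 / 5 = 76.80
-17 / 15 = -1.13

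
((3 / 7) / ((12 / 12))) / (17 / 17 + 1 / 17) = 0.40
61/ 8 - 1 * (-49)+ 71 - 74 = 429/ 8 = 53.62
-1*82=-82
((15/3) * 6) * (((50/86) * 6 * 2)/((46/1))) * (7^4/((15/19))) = 13685700/989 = 13837.92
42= 42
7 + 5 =12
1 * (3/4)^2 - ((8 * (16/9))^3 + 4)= -33594527/11664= -2880.19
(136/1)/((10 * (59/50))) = 11.53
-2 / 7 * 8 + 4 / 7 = -12 / 7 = -1.71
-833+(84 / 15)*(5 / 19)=-15799 / 19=-831.53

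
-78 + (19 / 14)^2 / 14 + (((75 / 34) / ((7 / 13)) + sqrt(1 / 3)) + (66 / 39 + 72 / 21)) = -41631567 / 606424 + sqrt(3) / 3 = -68.07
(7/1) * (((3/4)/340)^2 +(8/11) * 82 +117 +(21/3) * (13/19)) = 490931942767/386566400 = 1269.98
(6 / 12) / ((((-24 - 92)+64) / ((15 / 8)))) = -15 / 832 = -0.02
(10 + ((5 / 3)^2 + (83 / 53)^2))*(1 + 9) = 3850360 / 25281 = 152.30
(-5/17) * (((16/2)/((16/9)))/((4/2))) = -45/68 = -0.66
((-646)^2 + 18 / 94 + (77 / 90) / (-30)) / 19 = 52957421081 / 2411100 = 21964.01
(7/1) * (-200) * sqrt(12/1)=-2800 * sqrt(3)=-4849.74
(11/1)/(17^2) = 11/289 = 0.04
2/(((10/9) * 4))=9/20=0.45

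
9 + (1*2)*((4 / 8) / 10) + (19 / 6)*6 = 281 / 10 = 28.10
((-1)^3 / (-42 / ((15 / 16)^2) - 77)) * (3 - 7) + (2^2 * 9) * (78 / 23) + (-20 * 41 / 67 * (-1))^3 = 126587819606236 / 64741341091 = 1955.29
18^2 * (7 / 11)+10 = 2378 / 11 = 216.18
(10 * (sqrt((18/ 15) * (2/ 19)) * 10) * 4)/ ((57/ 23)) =3680 * sqrt(285)/ 1083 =57.36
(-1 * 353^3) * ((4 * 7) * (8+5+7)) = -24632707120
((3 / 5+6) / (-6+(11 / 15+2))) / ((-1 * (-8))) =-99 / 392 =-0.25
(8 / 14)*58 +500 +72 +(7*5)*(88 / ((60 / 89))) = 108650 / 21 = 5173.81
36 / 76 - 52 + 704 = 12397 / 19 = 652.47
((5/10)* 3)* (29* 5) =435/2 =217.50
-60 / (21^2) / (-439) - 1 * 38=-2452234 / 64533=-38.00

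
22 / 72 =11 / 36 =0.31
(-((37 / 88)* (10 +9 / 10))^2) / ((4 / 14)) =-113855623 / 1548800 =-73.51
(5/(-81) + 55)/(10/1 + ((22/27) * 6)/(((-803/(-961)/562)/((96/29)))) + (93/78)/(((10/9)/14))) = 1224684500/243205855641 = 0.01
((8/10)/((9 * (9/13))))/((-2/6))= -52/135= -0.39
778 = 778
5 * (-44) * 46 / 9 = -1124.44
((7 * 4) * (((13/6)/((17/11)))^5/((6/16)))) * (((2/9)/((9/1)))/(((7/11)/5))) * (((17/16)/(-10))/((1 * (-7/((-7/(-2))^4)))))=225614492041939/1262548871424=178.70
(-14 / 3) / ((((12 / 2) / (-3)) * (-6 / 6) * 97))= -0.02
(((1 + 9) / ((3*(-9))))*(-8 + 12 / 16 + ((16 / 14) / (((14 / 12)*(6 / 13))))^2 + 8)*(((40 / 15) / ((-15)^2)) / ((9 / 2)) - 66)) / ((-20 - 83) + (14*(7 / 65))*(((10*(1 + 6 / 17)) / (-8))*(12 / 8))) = -8943399790676 / 7437996830565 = -1.20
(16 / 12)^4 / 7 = 256 / 567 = 0.45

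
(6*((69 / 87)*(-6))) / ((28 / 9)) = -1863 / 203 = -9.18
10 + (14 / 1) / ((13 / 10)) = 270 / 13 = 20.77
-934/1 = -934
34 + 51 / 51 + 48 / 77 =2743 / 77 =35.62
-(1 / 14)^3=-1 / 2744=-0.00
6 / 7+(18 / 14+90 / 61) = 1545 / 427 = 3.62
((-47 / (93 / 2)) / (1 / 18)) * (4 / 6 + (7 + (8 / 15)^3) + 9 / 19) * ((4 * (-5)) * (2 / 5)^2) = 1599437824 / 3313125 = 482.76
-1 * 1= -1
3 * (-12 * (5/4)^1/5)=-9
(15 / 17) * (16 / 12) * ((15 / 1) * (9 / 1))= 2700 / 17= 158.82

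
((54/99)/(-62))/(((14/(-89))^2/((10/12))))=-39605/133672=-0.30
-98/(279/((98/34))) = -1.01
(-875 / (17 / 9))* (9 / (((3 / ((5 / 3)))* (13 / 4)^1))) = -157500 / 221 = -712.67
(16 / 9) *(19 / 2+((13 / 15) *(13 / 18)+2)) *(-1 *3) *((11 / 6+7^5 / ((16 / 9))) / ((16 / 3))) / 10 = -742996649 / 64800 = -11466.00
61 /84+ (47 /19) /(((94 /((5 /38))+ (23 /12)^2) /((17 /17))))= 86008661 /117878964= 0.73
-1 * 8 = -8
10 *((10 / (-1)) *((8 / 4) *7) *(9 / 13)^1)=-12600 / 13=-969.23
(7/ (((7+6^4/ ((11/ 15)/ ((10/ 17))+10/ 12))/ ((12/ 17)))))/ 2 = 0.00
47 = 47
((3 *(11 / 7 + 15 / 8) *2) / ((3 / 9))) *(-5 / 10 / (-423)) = 193 / 2632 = 0.07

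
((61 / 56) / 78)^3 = 226981 / 83338924032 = 0.00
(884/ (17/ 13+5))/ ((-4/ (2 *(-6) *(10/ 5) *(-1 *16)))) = -551616/ 41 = -13454.05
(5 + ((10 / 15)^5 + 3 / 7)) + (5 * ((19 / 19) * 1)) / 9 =10403 / 1701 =6.12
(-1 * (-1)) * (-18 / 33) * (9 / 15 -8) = 222 / 55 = 4.04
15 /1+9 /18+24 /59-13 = 343 /118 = 2.91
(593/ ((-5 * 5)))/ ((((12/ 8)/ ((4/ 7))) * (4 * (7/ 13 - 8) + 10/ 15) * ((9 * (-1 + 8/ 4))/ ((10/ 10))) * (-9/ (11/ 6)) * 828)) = -0.00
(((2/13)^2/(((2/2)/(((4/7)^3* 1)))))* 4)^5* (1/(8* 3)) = 140737488355328/1963475009163309593863821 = 0.00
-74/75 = -0.99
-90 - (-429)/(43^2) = -165981/1849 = -89.77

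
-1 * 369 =-369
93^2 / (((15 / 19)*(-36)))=-18259 / 60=-304.32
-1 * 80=-80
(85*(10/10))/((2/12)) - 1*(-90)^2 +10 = -7580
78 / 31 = 2.52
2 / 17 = 0.12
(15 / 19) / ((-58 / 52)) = -390 / 551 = -0.71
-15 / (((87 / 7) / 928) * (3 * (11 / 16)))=-17920 / 33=-543.03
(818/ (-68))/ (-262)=409/ 8908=0.05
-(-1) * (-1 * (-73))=73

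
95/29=3.28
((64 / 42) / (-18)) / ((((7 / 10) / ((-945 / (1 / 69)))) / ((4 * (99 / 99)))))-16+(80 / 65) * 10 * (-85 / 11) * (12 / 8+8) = 30653984 / 1001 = 30623.36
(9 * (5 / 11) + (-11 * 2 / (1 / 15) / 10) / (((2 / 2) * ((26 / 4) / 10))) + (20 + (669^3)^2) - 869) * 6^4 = 116188115598686486576.90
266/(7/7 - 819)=-133/409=-0.33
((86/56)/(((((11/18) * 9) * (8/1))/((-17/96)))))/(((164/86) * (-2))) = 31433/19396608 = 0.00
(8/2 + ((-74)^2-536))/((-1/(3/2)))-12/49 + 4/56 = -726785/98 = -7416.17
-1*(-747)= 747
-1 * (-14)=14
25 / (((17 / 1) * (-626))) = -25 / 10642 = -0.00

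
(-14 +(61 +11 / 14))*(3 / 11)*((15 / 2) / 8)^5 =9.44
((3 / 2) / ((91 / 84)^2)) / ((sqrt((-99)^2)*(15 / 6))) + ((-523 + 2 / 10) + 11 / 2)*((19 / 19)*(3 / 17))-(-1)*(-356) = -141354869 / 316030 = -447.28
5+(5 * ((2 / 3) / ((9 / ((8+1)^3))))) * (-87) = -23485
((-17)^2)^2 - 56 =83465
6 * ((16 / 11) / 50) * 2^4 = 2.79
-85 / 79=-1.08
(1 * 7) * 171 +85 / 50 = 11987 / 10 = 1198.70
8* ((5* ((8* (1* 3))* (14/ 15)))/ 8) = 112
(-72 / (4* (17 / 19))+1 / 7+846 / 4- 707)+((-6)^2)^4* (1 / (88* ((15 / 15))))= 48619063 / 2618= 18571.07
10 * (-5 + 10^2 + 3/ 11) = 10480/ 11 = 952.73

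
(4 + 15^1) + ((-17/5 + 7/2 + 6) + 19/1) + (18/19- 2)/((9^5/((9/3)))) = 164923657/3739770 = 44.10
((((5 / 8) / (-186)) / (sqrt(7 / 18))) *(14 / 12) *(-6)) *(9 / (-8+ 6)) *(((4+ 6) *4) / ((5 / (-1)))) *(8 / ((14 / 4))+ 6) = 1305 *sqrt(14) / 434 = 11.25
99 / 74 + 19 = 1505 / 74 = 20.34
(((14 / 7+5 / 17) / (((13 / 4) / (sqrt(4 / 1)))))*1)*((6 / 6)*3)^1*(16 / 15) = 384 / 85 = 4.52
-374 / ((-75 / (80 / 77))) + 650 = 68794 / 105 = 655.18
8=8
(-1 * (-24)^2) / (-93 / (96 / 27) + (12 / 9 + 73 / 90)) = 829440 / 34577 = 23.99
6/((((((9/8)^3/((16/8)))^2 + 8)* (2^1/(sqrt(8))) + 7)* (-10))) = -0.05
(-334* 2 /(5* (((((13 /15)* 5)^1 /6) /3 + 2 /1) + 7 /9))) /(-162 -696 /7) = 42084 /248575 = 0.17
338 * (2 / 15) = 676 / 15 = 45.07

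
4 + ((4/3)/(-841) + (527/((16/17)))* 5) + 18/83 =9394599643/3350544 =2803.90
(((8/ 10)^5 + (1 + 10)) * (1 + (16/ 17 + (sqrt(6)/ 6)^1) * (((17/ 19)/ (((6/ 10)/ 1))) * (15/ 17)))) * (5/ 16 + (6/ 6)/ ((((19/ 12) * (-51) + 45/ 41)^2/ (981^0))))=10072669589073 * sqrt(6)/ 12968789644000 + 21847620338699337/ 2755867799350000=9.83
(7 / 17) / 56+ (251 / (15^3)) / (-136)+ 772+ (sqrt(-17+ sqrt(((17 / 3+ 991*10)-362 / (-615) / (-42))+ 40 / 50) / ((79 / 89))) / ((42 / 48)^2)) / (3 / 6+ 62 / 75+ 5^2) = 640*sqrt(-1966298353425+ 30268455*sqrt(183781864910)) / 4387248173+ 88587781 / 114750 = 772.49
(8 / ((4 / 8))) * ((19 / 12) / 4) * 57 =361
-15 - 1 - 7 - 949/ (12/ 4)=-1018/ 3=-339.33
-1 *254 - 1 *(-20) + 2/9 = -2104/9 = -233.78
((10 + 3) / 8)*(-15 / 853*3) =-585 / 6824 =-0.09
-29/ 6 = -4.83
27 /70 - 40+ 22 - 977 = -69623 /70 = -994.61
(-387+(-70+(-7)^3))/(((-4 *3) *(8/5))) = 125/3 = 41.67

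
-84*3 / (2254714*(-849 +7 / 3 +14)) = 27 / 201152699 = 0.00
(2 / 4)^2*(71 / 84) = 0.21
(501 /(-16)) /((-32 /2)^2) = -501 /4096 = -0.12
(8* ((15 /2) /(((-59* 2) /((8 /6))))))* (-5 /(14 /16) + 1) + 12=6276 /413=15.20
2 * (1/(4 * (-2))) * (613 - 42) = -571/4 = -142.75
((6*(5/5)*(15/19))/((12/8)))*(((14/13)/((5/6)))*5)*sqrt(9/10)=1512*sqrt(10)/247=19.36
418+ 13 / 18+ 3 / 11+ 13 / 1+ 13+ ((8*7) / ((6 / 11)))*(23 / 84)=473.11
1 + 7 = 8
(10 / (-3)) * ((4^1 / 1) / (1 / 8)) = -106.67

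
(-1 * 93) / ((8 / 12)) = -279 / 2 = -139.50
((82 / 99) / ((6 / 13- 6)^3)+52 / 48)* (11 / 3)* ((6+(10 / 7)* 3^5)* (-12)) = -16757.39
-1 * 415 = -415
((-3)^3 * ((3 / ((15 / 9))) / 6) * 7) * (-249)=141183 / 10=14118.30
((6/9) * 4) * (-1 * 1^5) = -2.67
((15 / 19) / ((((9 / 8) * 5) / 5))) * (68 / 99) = 2720 / 5643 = 0.48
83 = 83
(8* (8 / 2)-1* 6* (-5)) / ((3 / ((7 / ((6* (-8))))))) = -3.01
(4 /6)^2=4 /9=0.44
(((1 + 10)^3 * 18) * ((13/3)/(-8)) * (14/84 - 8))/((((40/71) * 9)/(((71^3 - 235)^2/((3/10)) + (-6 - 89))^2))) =3645875357232724326669471000.00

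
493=493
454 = 454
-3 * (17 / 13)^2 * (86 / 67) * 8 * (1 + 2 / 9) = -2187152 / 33969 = -64.39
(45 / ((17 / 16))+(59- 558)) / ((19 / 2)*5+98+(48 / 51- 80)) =-15526 / 2259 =-6.87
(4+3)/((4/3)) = 5.25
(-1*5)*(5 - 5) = 0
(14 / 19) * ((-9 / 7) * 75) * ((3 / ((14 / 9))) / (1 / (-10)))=1370.30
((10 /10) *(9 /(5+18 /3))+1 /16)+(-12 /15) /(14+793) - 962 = -682549199 /710160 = -961.12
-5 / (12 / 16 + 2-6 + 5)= -20 / 7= -2.86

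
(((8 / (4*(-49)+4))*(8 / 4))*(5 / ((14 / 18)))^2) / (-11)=675 / 2156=0.31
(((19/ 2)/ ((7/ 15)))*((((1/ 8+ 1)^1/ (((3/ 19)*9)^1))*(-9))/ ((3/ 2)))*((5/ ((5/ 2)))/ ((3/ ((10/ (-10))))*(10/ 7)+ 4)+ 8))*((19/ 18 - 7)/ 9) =63.87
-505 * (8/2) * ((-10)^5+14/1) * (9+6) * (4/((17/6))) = 4277048188.24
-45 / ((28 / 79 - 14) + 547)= -237 / 2809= -0.08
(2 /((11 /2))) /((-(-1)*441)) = 4 /4851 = 0.00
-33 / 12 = -11 / 4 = -2.75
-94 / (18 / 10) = -470 / 9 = -52.22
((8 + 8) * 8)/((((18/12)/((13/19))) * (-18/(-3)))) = 1664/171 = 9.73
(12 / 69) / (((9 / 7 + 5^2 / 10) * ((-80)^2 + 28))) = 14 / 1958933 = 0.00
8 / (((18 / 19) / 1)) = 76 / 9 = 8.44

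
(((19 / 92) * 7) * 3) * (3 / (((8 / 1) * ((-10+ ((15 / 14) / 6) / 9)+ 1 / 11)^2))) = 574858053 / 34567738174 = 0.02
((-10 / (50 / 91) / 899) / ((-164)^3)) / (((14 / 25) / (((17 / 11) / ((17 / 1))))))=0.00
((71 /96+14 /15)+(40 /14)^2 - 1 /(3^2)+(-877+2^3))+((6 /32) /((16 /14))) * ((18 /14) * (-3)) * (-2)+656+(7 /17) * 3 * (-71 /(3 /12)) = -1326268081 /2399040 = -552.83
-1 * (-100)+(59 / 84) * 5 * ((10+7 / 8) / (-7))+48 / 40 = 750633 / 7840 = 95.74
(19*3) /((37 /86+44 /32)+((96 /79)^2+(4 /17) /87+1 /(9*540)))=73301131404360 /4224240395573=17.35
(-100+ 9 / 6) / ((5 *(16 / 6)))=-7.39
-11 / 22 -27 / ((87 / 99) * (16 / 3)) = -2905 / 464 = -6.26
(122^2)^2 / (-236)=-55383364 / 59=-938701.08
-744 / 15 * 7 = -1736 / 5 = -347.20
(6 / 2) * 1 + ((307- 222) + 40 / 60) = 266 / 3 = 88.67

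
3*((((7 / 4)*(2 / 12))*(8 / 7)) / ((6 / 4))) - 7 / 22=23 / 66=0.35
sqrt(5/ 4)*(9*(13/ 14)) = 117*sqrt(5)/ 28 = 9.34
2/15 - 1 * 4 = -3.87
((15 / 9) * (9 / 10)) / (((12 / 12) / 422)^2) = 267126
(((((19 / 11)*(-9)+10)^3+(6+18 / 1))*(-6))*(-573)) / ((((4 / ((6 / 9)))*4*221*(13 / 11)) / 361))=-40343988561 / 1390532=-29013.35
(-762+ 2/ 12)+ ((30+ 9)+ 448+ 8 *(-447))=-23105/ 6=-3850.83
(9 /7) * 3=27 /7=3.86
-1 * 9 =-9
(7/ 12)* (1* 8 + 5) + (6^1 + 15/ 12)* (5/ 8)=1163/ 96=12.11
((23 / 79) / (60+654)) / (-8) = -23 / 451248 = -0.00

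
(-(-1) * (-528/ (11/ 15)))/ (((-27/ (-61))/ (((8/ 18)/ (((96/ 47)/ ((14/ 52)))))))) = -100345/ 1053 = -95.29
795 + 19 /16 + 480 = 20419 /16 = 1276.19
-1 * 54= -54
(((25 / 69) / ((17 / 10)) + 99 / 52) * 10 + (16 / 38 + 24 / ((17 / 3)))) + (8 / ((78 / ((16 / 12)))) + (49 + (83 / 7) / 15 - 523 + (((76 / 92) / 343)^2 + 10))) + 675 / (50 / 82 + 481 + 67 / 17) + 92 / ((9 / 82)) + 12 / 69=902822802891287371 / 2242817145872310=402.54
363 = 363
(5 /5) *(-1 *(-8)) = 8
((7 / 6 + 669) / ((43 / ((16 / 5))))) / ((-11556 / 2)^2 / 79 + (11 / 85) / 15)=216008120 / 1830348232667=0.00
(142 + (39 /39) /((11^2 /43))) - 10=16015 /121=132.36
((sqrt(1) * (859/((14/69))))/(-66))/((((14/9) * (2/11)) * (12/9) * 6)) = -177813/6272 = -28.35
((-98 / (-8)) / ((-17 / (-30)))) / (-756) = -0.03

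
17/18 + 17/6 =34/9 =3.78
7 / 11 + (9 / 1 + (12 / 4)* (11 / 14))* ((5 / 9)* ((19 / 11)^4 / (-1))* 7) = -34479163 / 87846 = -392.50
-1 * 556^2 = -309136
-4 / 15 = -0.27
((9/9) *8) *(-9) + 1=-71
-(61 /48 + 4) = -253 /48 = -5.27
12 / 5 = 2.40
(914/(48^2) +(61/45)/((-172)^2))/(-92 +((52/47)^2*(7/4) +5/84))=-0.00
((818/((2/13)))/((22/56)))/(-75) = -148876/825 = -180.46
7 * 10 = 70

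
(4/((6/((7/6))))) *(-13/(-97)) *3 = 91/291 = 0.31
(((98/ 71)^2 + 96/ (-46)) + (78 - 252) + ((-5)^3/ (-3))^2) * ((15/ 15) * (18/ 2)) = 1629852953/ 115943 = 14057.36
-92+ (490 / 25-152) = -1122 / 5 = -224.40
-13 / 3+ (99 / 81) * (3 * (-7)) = -30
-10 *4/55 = -0.73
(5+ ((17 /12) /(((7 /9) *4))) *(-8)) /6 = 19 /84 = 0.23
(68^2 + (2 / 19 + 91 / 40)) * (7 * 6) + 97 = 73873889 / 380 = 194404.97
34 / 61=0.56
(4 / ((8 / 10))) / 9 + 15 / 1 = 140 / 9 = 15.56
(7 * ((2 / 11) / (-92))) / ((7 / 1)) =-1 / 506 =-0.00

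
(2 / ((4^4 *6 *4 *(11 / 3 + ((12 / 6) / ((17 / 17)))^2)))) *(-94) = -47 / 11776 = -0.00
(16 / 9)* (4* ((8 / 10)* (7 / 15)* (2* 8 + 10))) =46592 / 675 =69.03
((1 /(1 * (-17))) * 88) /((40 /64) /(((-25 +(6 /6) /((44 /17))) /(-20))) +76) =-47652 /704293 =-0.07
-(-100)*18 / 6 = 300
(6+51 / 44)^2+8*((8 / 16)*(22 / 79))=8009143 / 152944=52.37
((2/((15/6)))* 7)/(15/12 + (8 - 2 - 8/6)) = 336/355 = 0.95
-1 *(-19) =19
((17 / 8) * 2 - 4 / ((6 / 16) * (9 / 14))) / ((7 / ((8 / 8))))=-1333 / 756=-1.76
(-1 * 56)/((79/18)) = -1008/79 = -12.76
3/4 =0.75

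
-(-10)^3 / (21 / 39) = 13000 / 7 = 1857.14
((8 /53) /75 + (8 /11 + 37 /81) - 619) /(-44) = 364687837 /25972650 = 14.04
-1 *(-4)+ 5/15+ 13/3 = 26/3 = 8.67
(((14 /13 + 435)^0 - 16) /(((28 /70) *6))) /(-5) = 5 /4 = 1.25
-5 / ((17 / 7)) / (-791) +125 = 240130 / 1921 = 125.00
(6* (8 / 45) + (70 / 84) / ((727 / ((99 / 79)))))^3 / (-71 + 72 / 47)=-0.02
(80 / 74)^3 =64000 / 50653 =1.26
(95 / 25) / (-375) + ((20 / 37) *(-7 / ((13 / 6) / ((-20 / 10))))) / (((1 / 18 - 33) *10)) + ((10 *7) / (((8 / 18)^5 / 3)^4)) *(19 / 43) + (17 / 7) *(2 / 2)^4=2451635688862804941856247894733149 / 88498797222895288320000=27702474675.31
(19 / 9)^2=361 / 81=4.46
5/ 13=0.38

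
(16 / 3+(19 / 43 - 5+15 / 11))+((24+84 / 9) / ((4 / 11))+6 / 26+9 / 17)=94.57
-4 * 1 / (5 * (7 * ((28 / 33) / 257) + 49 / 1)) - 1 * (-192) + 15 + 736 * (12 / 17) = 25674990867 / 35340025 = 726.51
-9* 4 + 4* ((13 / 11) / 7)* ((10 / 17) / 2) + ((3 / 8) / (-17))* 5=-376067 / 10472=-35.91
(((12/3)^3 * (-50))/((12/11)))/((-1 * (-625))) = -352/75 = -4.69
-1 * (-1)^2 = -1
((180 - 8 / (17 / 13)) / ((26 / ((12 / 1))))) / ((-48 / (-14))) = 5173 / 221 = 23.41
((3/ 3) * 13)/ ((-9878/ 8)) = -52/ 4939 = -0.01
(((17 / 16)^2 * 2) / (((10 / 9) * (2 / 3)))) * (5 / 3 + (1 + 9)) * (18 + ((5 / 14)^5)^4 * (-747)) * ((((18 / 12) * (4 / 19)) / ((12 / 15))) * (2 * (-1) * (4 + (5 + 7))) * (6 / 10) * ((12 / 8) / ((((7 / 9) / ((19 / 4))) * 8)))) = -5555.07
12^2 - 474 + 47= -283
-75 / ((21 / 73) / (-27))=7039.29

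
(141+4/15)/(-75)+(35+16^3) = 4129.12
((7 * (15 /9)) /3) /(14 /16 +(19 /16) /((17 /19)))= 9520 /5391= 1.77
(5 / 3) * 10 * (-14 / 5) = -140 / 3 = -46.67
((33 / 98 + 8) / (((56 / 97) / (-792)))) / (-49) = 7845651 / 33614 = 233.40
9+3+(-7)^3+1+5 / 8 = -2635 / 8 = -329.38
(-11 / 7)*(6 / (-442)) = 0.02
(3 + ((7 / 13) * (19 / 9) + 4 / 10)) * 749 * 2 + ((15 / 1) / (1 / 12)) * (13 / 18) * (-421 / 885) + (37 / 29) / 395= 532500496589 / 79073865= 6734.22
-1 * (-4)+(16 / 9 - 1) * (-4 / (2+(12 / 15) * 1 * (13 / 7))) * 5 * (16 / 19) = 2524 / 10431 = 0.24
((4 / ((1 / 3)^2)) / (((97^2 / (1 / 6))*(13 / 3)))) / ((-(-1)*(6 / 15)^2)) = 225 / 244634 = 0.00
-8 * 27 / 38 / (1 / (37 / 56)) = -999 / 266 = -3.76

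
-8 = -8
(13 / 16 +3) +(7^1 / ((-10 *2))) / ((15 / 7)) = 4379 / 1200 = 3.65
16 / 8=2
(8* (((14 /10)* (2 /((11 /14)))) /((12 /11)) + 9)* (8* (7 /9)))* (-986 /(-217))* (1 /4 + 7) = 84180736 /4185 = 20114.87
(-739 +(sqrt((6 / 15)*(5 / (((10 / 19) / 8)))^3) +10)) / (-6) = 243 / 2 -76*sqrt(190) / 15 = 51.66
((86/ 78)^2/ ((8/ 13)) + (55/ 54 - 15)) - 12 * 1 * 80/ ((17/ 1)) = -3268801/ 47736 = -68.48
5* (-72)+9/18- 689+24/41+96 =-78057/82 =-951.91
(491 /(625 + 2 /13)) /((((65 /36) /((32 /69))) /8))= 1.61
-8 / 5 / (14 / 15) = -12 / 7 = -1.71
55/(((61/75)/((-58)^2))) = 13876500/61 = 227483.61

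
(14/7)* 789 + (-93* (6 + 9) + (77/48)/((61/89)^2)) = 33295181/178608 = 186.41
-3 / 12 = -1 / 4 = -0.25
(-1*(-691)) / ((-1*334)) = -691 / 334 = -2.07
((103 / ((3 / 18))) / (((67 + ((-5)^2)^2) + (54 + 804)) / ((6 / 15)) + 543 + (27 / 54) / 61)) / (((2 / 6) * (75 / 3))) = 226188 / 13474925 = 0.02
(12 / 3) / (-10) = -2 / 5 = -0.40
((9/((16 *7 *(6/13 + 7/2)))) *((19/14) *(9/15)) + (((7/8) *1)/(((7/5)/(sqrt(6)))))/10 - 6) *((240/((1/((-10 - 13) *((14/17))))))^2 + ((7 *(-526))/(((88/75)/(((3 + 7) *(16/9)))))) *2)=-281880480509665/2292059 + 12251153075 *sqrt(6)/9537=-119834742.38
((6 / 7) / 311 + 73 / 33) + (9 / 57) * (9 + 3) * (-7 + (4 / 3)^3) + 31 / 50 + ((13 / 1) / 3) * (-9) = -1022302217 / 22749650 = -44.94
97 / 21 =4.62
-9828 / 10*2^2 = -19656 / 5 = -3931.20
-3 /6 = -1 /2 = -0.50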